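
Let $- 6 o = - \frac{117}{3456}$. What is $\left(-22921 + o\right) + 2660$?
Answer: $- \frac{46681331}{2304} \approx -20261.0$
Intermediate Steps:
$o = \frac{13}{2304}$ ($o = - \frac{\left(-117\right) \frac{1}{3456}}{6} = \left(- \frac{1}{6}\right) \left(- \frac{13}{384}\right) = \frac{13}{2304} \approx 0.0056424$)
$\left(-22921 + o\right) + 2660 = \left(-22921 + \frac{13}{2304}\right) + 2660 = - \frac{52809971}{2304} + 2660 = - \frac{46681331}{2304}$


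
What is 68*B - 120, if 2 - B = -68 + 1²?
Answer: 4572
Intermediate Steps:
B = 69 (B = 2 - (-68 + 1²) = 2 - (-68 + 1) = 2 - 1*(-67) = 2 + 67 = 69)
68*B - 120 = 68*69 - 120 = 4692 - 120 = 4572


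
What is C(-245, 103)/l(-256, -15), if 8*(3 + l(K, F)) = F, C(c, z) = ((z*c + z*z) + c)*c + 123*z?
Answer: -9749504/13 ≈ -7.4996e+5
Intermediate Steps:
C(c, z) = 123*z + c*(c + z² + c*z) (C(c, z) = ((c*z + z²) + c)*c + 123*z = ((z² + c*z) + c)*c + 123*z = (c + z² + c*z)*c + 123*z = c*(c + z² + c*z) + 123*z = 123*z + c*(c + z² + c*z))
l(K, F) = -3 + F/8
C(-245, 103)/l(-256, -15) = ((-245)² + 123*103 - 245*103² + 103*(-245)²)/(-3 + (⅛)*(-15)) = (60025 + 12669 - 245*10609 + 103*60025)/(-3 - 15/8) = (60025 + 12669 - 2599205 + 6182575)/(-39/8) = 3656064*(-8/39) = -9749504/13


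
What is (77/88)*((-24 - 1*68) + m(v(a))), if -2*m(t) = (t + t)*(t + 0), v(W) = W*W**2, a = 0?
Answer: -161/2 ≈ -80.500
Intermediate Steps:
v(W) = W**3
m(t) = -t**2 (m(t) = -(t + t)*(t + 0)/2 = -2*t*t/2 = -t**2)
(77/88)*((-24 - 1*68) + m(v(a))) = (77/88)*((-24 - 1*68) - (0**3)**2) = (77*(1/88))*((-24 - 68) - 1*0**2) = 7*(-92 - 1*0)/8 = 7*(-92 + 0)/8 = (7/8)*(-92) = -161/2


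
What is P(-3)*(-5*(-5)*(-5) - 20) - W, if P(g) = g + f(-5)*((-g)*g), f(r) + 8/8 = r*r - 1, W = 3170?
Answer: 27280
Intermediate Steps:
f(r) = -2 + r**2 (f(r) = -1 + (r*r - 1) = -1 + (r**2 - 1) = -1 + (-1 + r**2) = -2 + r**2)
P(g) = g - 23*g**2 (P(g) = g + (-2 + (-5)**2)*((-g)*g) = g + (-2 + 25)*(-g**2) = g + 23*(-g**2) = g - 23*g**2)
P(-3)*(-5*(-5)*(-5) - 20) - W = (-3*(1 - 23*(-3)))*(-5*(-5)*(-5) - 20) - 1*3170 = (-3*(1 + 69))*(25*(-5) - 20) - 3170 = (-3*70)*(-125 - 20) - 3170 = -210*(-145) - 3170 = 30450 - 3170 = 27280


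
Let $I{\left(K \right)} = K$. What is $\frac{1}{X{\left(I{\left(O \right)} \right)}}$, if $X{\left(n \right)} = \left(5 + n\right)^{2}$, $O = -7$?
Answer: $\frac{1}{4} \approx 0.25$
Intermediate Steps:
$\frac{1}{X{\left(I{\left(O \right)} \right)}} = \frac{1}{\left(5 - 7\right)^{2}} = \frac{1}{\left(-2\right)^{2}} = \frac{1}{4}$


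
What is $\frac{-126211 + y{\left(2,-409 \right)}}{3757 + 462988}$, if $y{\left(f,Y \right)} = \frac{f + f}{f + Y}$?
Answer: $- \frac{51367881}{189965215} \approx -0.27041$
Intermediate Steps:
$y{\left(f,Y \right)} = \frac{2 f}{Y + f}$
$\frac{-126211 + y{\left(2,-409 \right)}}{3757 + 462988} = \frac{-126211 + 2 \cdot 2 \frac{1}{-409 + 2}}{3757 + 462988} = \frac{-126211 + 2 \cdot 2 \frac{1}{-407}}{466745} = \left(-126211 + 2 \cdot 2 \left(- \frac{1}{407}\right)\right) \frac{1}{466745} = \left(-126211 - \frac{4}{407}\right) \frac{1}{466745} = \left(- \frac{51367881}{407}\right) \frac{1}{466745} = - \frac{51367881}{189965215}$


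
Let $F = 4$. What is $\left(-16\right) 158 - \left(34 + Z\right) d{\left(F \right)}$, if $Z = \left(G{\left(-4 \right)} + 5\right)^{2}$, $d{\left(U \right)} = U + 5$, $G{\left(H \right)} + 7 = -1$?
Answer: $-2915$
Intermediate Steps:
$G{\left(H \right)} = -8$ ($G{\left(H \right)} = -7 - 1 = -8$)
$d{\left(U \right)} = 5 + U$
$Z = 9$ ($Z = \left(-8 + 5\right)^{2} = \left(-3\right)^{2} = 9$)
$\left(-16\right) 158 - \left(34 + Z\right) d{\left(F \right)} = \left(-16\right) 158 - \left(34 + 9\right) \left(5 + 4\right) = -2528 - 43 \cdot 9 = -2528 - 387 = -2915$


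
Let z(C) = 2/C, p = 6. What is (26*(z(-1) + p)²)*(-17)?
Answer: -7072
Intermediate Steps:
(26*(z(-1) + p)²)*(-17) = (26*(2/(-1) + 6)²)*(-17) = (26*(2*(-1) + 6)²)*(-17) = (26*(-2 + 6)²)*(-17) = (26*4²)*(-17) = (26*16)*(-17) = 416*(-17) = -7072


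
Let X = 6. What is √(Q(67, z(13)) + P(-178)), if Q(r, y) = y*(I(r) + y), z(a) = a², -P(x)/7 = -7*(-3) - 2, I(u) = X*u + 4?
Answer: 11*√802 ≈ 311.52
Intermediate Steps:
I(u) = 4 + 6*u (I(u) = 6*u + 4 = 4 + 6*u)
P(x) = -133 (P(x) = -7*(-7*(-3) - 2) = -7*(21 - 2) = -7*19 = -133)
Q(r, y) = y*(4 + y + 6*r) (Q(r, y) = y*((4 + 6*r) + y) = y*(4 + y + 6*r))
√(Q(67, z(13)) + P(-178)) = √(13²*(4 + 13² + 6*67) - 133) = √(169*(4 + 169 + 402) - 133) = √(169*575 - 133) = √(97175 - 133) = √97042 = 11*√802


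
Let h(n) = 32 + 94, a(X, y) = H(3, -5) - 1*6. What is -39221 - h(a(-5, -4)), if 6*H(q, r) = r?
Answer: -39347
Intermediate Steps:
H(q, r) = r/6
a(X, y) = -41/6 (a(X, y) = (1/6)*(-5) - 1*6 = -5/6 - 6 = -41/6)
h(n) = 126
-39221 - h(a(-5, -4)) = -39221 - 1*126 = -39221 - 126 = -39347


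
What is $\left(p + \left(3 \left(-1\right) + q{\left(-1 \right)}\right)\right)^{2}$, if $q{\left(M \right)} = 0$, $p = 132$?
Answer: $16641$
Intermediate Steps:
$\left(p + \left(3 \left(-1\right) + q{\left(-1 \right)}\right)\right)^{2} = \left(132 + \left(3 \left(-1\right) + 0\right)\right)^{2} = \left(132 + \left(-3 + 0\right)\right)^{2} = \left(132 - 3\right)^{2} = 129^{2} = 16641$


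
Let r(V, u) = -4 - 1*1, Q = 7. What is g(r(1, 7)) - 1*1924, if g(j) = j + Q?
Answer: -1922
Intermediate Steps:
r(V, u) = -5 (r(V, u) = -4 - 1 = -5)
g(j) = 7 + j (g(j) = j + 7 = 7 + j)
g(r(1, 7)) - 1*1924 = (7 - 5) - 1*1924 = 2 - 1924 = -1922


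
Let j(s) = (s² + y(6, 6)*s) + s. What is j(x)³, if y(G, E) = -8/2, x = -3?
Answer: 5832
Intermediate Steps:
y(G, E) = -4 (y(G, E) = -8/2 = -2*2 = -4)
j(s) = s² - 3*s (j(s) = (s² - 4*s) + s = s² - 3*s)
j(x)³ = (-3*(-3 - 3))³ = (-3*(-6))³ = 18³ = 5832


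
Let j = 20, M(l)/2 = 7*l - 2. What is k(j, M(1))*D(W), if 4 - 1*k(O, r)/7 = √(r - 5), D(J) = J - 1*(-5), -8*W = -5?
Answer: 315/2 - 315*√5/8 ≈ 69.455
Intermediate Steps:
W = 5/8 (W = -⅛*(-5) = 5/8 ≈ 0.62500)
M(l) = -4 + 14*l (M(l) = 2*(7*l - 2) = 2*(-2 + 7*l) = -4 + 14*l)
D(J) = 5 + J (D(J) = J + 5 = 5 + J)
k(O, r) = 28 - 7*√(-5 + r) (k(O, r) = 28 - 7*√(r - 5) = 28 - 7*√(-5 + r))
k(j, M(1))*D(W) = (28 - 7*√(-5 + (-4 + 14*1)))*(5 + 5/8) = (28 - 7*√(-5 + (-4 + 14)))*(45/8) = (28 - 7*√(-5 + 10))*(45/8) = (28 - 7*√5)*(45/8) = 315/2 - 315*√5/8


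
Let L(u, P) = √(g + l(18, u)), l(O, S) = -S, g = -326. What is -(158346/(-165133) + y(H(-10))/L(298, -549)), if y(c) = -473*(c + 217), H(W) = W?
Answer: 158346/165133 - 32637*I*√39/52 ≈ 0.9589 - 3919.6*I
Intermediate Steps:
L(u, P) = √(-326 - u)
y(c) = -102641 - 473*c (y(c) = -473*(217 + c) = -102641 - 473*c)
-(158346/(-165133) + y(H(-10))/L(298, -549)) = -(158346/(-165133) + (-102641 - 473*(-10))/(√(-326 - 1*298))) = -(158346*(-1/165133) + (-102641 + 4730)/(√(-326 - 298))) = -(-158346/165133 - 97911*(-I*√39/156)) = -(-158346/165133 - (-32637)*I*√39/52) = -(-158346/165133 + 32637*I*√39/52) = 158346/165133 - 32637*I*√39/52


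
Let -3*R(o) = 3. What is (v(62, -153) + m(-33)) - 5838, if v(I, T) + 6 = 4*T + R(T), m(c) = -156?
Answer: -6613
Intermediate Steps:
R(o) = -1 (R(o) = -1/3*3 = -1)
v(I, T) = -7 + 4*T (v(I, T) = -6 + (4*T - 1) = -6 + (-1 + 4*T) = -7 + 4*T)
(v(62, -153) + m(-33)) - 5838 = ((-7 + 4*(-153)) - 156) - 5838 = ((-7 - 612) - 156) - 5838 = (-619 - 156) - 5838 = -775 - 5838 = -6613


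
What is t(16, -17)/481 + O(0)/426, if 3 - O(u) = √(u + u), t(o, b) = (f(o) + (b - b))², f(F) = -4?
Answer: 2753/68302 ≈ 0.040306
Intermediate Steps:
t(o, b) = 16 (t(o, b) = (-4 + (b - b))² = (-4 + 0)² = (-4)² = 16)
O(u) = 3 - √2*√u (O(u) = 3 - √(u + u) = 3 - √(2*u) = 3 - √2*√u)
t(16, -17)/481 + O(0)/426 = 16/481 + (3 - √2*√0)/426 = 16*(1/481) + (3 - 1*√2*0)*(1/426) = 16/481 + (3 + 0)*(1/426) = 16/481 + 3*(1/426) = 16/481 + 1/142 = 2753/68302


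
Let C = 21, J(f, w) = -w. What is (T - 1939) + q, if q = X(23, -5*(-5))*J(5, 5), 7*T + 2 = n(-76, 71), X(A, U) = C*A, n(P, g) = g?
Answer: -30409/7 ≈ -4344.1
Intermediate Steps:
X(A, U) = 21*A
T = 69/7 (T = -2/7 + (1/7)*71 = -2/7 + 71/7 = 69/7 ≈ 9.8571)
q = -2415 (q = (21*23)*(-1*5) = 483*(-5) = -2415)
(T - 1939) + q = (69/7 - 1939) - 2415 = -13504/7 - 2415 = -30409/7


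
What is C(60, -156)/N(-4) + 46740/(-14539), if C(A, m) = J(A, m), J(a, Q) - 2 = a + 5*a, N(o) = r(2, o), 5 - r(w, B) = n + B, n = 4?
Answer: 5029418/72695 ≈ 69.185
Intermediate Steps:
r(w, B) = 1 - B (r(w, B) = 5 - (4 + B) = 5 + (-4 - B) = 1 - B)
N(o) = 1 - o
J(a, Q) = 2 + 6*a (J(a, Q) = 2 + (a + 5*a) = 2 + 6*a)
C(A, m) = 2 + 6*A
C(60, -156)/N(-4) + 46740/(-14539) = (2 + 6*60)/(1 - 1*(-4)) + 46740/(-14539) = (2 + 360)/(1 + 4) + 46740*(-1/14539) = 362/5 - 46740/14539 = 5029418/72695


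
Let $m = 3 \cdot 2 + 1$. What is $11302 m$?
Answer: $79114$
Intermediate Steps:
$m = 7$ ($m = 6 + 1 = 7$)
$11302 m = 11302 \cdot 7 = 79114$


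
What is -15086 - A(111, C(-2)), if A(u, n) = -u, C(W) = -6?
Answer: -14975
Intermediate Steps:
-15086 - A(111, C(-2)) = -15086 - (-1)*111 = -15086 - 1*(-111) = -15086 + 111 = -14975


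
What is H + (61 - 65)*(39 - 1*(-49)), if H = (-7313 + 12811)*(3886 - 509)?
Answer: 18566394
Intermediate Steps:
H = 18566746 (H = 5498*3377 = 18566746)
H + (61 - 65)*(39 - 1*(-49)) = 18566746 + (61 - 65)*(39 - 1*(-49)) = 18566746 - 4*(39 + 49) = 18566746 - 4*88 = 18566746 - 352 = 18566394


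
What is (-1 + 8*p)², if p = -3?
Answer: 625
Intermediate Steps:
(-1 + 8*p)² = (-1 + 8*(-3))² = (-1 - 24)² = (-25)² = 625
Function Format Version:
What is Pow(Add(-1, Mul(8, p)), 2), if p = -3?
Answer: 625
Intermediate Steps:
Pow(Add(-1, Mul(8, p)), 2) = Pow(Add(-1, Mul(8, -3)), 2) = Pow(Add(-1, -24), 2) = Pow(-25, 2) = 625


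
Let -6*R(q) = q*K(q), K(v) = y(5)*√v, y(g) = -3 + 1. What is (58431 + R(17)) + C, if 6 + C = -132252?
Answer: -73827 + 17*√17/3 ≈ -73804.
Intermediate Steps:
y(g) = -2
C = -132258 (C = -6 - 132252 = -132258)
K(v) = -2*√v
R(q) = q^(3/2)/3 (R(q) = -q*(-2*√q)/6 = -(-1)*q^(3/2)/3 = q^(3/2)/3)
(58431 + R(17)) + C = (58431 + 17^(3/2)/3) - 132258 = (58431 + (17*√17)/3) - 132258 = (58431 + 17*√17/3) - 132258 = -73827 + 17*√17/3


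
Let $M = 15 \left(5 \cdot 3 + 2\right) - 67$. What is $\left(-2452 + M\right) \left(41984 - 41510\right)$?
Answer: $-1073136$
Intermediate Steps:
$M = 188$ ($M = 15 \left(15 + 2\right) - 67 = 15 \cdot 17 - 67 = 255 - 67 = 188$)
$\left(-2452 + M\right) \left(41984 - 41510\right) = \left(-2452 + 188\right) \left(41984 - 41510\right) = \left(-2264\right) 474 = -1073136$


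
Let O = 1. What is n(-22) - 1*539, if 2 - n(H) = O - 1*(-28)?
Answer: -566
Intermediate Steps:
n(H) = -27 (n(H) = 2 - (1 - 1*(-28)) = 2 - (1 + 28) = 2 - 1*29 = 2 - 29 = -27)
n(-22) - 1*539 = -27 - 1*539 = -27 - 539 = -566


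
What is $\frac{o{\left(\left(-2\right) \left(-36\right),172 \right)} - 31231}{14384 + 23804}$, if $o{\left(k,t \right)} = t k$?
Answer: $- \frac{18847}{38188} \approx -0.49353$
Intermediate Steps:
$o{\left(k,t \right)} = k t$
$\frac{o{\left(\left(-2\right) \left(-36\right),172 \right)} - 31231}{14384 + 23804} = \frac{\left(-2\right) \left(-36\right) 172 - 31231}{14384 + 23804} = \frac{72 \cdot 172 - 31231}{38188} = \left(12384 - 31231\right) \frac{1}{38188} = \left(-18847\right) \frac{1}{38188} = - \frac{18847}{38188}$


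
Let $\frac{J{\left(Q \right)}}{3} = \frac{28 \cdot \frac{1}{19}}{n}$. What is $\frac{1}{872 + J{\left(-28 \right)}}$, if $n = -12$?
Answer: $\frac{19}{16561} \approx 0.0011473$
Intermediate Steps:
$J{\left(Q \right)} = - \frac{7}{19}$ ($J{\left(Q \right)} = 3 \frac{28 \cdot \frac{1}{19}}{-12} = 3 \cdot 28 \cdot \frac{1}{19} \left(- \frac{1}{12}\right) = 3 \cdot \frac{28}{19} \left(- \frac{1}{12}\right) = 3 \left(- \frac{7}{57}\right) = - \frac{7}{19}$)
$\frac{1}{872 + J{\left(-28 \right)}} = \frac{1}{872 - \frac{7}{19}} = \frac{1}{\frac{16561}{19}} = \frac{19}{16561}$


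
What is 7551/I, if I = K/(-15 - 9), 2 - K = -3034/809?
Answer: -36652554/1163 ≈ -31516.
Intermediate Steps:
K = 4652/809 (K = 2 - (-3034)/809 = 2 - 1*(-3034/809) = 2 + 3034/809 = 4652/809 ≈ 5.7503)
I = -1163/4854 (I = 4652/(809*(-15 - 9)) = (4652/809)/(-24) = (4652/809)*(-1/24) = -1163/4854 ≈ -0.23960)
7551/I = 7551/(-1163/4854) = 7551*(-4854/1163) = -36652554/1163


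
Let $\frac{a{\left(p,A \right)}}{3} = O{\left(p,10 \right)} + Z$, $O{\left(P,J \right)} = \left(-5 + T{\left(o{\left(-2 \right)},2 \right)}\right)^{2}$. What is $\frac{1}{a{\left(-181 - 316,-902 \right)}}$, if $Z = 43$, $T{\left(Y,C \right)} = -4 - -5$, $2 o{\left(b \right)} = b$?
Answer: $\frac{1}{177} \approx 0.0056497$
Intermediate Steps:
$o{\left(b \right)} = \frac{b}{2}$
$T{\left(Y,C \right)} = 1$ ($T{\left(Y,C \right)} = -4 + 5 = 1$)
$O{\left(P,J \right)} = 16$ ($O{\left(P,J \right)} = \left(-5 + 1\right)^{2} = \left(-4\right)^{2} = 16$)
$a{\left(p,A \right)} = 177$ ($a{\left(p,A \right)} = 3 \left(16 + 43\right) = 3 \cdot 59 = 177$)
$\frac{1}{a{\left(-181 - 316,-902 \right)}} = \frac{1}{177}$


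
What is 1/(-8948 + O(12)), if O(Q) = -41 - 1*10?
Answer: -1/8999 ≈ -0.00011112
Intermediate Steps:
O(Q) = -51 (O(Q) = -41 - 10 = -51)
1/(-8948 + O(12)) = 1/(-8948 - 51) = 1/(-8999) = -1/8999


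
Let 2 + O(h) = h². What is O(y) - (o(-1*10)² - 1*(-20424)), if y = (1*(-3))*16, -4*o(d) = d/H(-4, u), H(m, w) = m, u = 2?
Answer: -1159833/64 ≈ -18122.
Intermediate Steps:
o(d) = d/16 (o(d) = -d/(4*(-4)) = -d*(-1)/(4*4) = -(-1)*d/16 = d/16)
y = -48 (y = -3*16 = -48)
O(h) = -2 + h²
O(y) - (o(-1*10)² - 1*(-20424)) = (-2 + (-48)²) - (((-1*10)/16)² - 1*(-20424)) = (-2 + 2304) - (((1/16)*(-10))² + 20424) = 2302 - ((-5/8)² + 20424) = 2302 - (25/64 + 20424) = 2302 - 1*1307161/64 = 2302 - 1307161/64 = -1159833/64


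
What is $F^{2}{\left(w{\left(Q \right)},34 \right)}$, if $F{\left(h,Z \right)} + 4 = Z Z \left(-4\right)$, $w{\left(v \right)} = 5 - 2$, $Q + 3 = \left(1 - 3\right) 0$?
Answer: $21418384$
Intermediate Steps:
$Q = -3$ ($Q = -3 + \left(1 - 3\right) 0 = -3 - 0 = -3 + 0 = -3$)
$w{\left(v \right)} = 3$ ($w{\left(v \right)} = 5 - 2 = 3$)
$F{\left(h,Z \right)} = -4 - 4 Z^{2}$ ($F{\left(h,Z \right)} = -4 + Z Z \left(-4\right) = -4 + Z^{2} \left(-4\right) = -4 - 4 Z^{2}$)
$F^{2}{\left(w{\left(Q \right)},34 \right)} = \left(-4 - 4 \cdot 34^{2}\right)^{2} = \left(-4 - 4624\right)^{2} = \left(-4628\right)^{2} = 21418384$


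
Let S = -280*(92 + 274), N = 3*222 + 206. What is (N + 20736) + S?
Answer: -80872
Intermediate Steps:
N = 872 (N = 666 + 206 = 872)
S = -102480 (S = -280*366 = -102480)
(N + 20736) + S = (872 + 20736) - 102480 = 21608 - 102480 = -80872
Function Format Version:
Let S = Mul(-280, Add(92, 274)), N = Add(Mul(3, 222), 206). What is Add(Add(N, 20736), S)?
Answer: -80872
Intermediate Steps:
N = 872 (N = Add(666, 206) = 872)
S = -102480 (S = Mul(-280, 366) = -102480)
Add(Add(N, 20736), S) = Add(Add(872, 20736), -102480) = Add(21608, -102480) = -80872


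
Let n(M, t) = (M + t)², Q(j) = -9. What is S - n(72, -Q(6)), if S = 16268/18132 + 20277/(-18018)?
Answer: -59543578741/9075066 ≈ -6561.2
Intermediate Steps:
S = -2070715/9075066 (S = 16268*(1/18132) + 20277*(-1/18018) = 4067/4533 - 2253/2002 = -2070715/9075066 ≈ -0.22818)
S - n(72, -Q(6)) = -2070715/9075066 - (72 - 1*(-9))² = -2070715/9075066 - (72 + 9)² = -2070715/9075066 - 1*81² = -2070715/9075066 - 1*6561 = -2070715/9075066 - 6561 = -59543578741/9075066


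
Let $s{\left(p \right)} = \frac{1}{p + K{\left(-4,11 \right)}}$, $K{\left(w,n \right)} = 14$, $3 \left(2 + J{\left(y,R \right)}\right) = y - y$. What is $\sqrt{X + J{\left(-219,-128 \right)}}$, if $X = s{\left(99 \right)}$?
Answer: $\frac{15 i \sqrt{113}}{113} \approx 1.4111 i$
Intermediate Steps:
$J{\left(y,R \right)} = -2$ ($J{\left(y,R \right)} = -2 + \frac{y - y}{3} = -2 + \frac{1}{3} \cdot 0 = -2 + 0 = -2$)
$s{\left(p \right)} = \frac{1}{14 + p}$ ($s{\left(p \right)} = \frac{1}{p + 14} = \frac{1}{14 + p}$)
$X = \frac{1}{113}$ ($X = \frac{1}{14 + 99} = \frac{1}{113} \approx 0.0088496$)
$\sqrt{X + J{\left(-219,-128 \right)}} = \sqrt{\frac{1}{113} - 2} = \sqrt{- \frac{225}{113}} = \frac{15 i \sqrt{113}}{113}$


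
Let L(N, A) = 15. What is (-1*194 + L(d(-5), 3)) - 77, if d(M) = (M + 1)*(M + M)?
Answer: -256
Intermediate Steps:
d(M) = 2*M*(1 + M) (d(M) = (1 + M)*(2*M) = 2*M*(1 + M))
(-1*194 + L(d(-5), 3)) - 77 = (-1*194 + 15) - 77 = (-194 + 15) - 77 = -179 - 77 = -256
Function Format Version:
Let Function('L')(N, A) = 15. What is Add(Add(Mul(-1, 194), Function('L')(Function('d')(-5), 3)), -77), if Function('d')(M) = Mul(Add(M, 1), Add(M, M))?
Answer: -256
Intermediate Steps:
Function('d')(M) = Mul(2, M, Add(1, M)) (Function('d')(M) = Mul(Add(1, M), Mul(2, M)) = Mul(2, M, Add(1, M)))
Add(Add(Mul(-1, 194), Function('L')(Function('d')(-5), 3)), -77) = Add(Add(Mul(-1, 194), 15), -77) = Add(Add(-194, 15), -77) = Add(-179, -77) = -256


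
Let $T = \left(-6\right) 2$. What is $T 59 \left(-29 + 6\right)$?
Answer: $16284$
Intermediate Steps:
$T = -12$
$T 59 \left(-29 + 6\right) = \left(-12\right) 59 \left(-29 + 6\right) = \left(-708\right) \left(-23\right) = 16284$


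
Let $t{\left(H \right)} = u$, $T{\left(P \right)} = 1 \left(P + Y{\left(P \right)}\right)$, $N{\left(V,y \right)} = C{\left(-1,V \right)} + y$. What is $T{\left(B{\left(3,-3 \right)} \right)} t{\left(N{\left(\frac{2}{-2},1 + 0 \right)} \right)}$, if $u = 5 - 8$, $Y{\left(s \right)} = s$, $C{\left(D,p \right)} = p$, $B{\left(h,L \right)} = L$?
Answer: $18$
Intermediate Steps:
$N{\left(V,y \right)} = V + y$
$T{\left(P \right)} = 2 P$ ($T{\left(P \right)} = 1 \left(P + P\right) = 1 \cdot 2 P = 2 P$)
$u = -3$
$t{\left(H \right)} = -3$
$T{\left(B{\left(3,-3 \right)} \right)} t{\left(N{\left(\frac{2}{-2},1 + 0 \right)} \right)} = 2 \left(-3\right) \left(-3\right) = \left(-6\right) \left(-3\right) = 18$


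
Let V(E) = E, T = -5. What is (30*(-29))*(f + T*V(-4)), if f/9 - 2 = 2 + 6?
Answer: -95700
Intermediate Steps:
f = 90 (f = 18 + 9*(2 + 6) = 18 + 9*8 = 18 + 72 = 90)
(30*(-29))*(f + T*V(-4)) = (30*(-29))*(90 - 5*(-4)) = -870*(90 + 20) = -870*110 = -95700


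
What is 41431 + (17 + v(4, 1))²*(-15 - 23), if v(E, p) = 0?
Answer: 30449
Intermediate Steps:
41431 + (17 + v(4, 1))²*(-15 - 23) = 41431 + (17 + 0)²*(-15 - 23) = 41431 + 17²*(-38) = 41431 + 289*(-38) = 41431 - 10982 = 30449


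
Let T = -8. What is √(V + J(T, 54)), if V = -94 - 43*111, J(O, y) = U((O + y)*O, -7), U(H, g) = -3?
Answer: I*√4870 ≈ 69.785*I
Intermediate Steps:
J(O, y) = -3
V = -4867 (V = -94 - 4773 = -4867)
√(V + J(T, 54)) = √(-4867 - 3) = √(-4870) = I*√4870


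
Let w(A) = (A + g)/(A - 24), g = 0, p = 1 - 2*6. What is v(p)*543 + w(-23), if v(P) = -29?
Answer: -740086/47 ≈ -15747.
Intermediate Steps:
p = -11 (p = 1 - 12 = -11)
w(A) = A/(-24 + A) (w(A) = (A + 0)/(A - 24) = A/(-24 + A))
v(p)*543 + w(-23) = -29*543 - 23/(-24 - 23) = -15747 - 23/(-47) = -15747 - 23*(-1/47) = -15747 + 23/47 = -740086/47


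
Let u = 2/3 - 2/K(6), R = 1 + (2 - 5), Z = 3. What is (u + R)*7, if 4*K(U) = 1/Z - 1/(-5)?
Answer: -343/3 ≈ -114.33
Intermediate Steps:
K(U) = 2/15 (K(U) = (1/3 - 1/(-5))/4 = (1*(1/3) - 1*(-1/5))/4 = (1/3 + 1/5)/4 = (1/4)*(8/15) = 2/15)
R = -2 (R = 1 - 3 = -2)
u = -43/3 (u = 2/3 - 2/2/15 = 2*(1/3) - 2*15/2 = 2/3 - 15 = -43/3 ≈ -14.333)
(u + R)*7 = (-43/3 - 2)*7 = -49/3*7 = -343/3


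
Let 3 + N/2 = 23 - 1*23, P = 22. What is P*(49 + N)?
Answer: 946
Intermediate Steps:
N = -6 (N = -6 + 2*(23 - 1*23) = -6 + 2*(23 - 23) = -6 + 2*0 = -6 + 0 = -6)
P*(49 + N) = 22*(49 - 6) = 22*43 = 946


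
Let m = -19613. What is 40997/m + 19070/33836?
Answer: -46052481/30164794 ≈ -1.5267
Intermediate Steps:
40997/m + 19070/33836 = 40997/(-19613) + 19070/33836 = 40997*(-1/19613) + 19070*(1/33836) = -3727/1783 + 9535/16918 = -46052481/30164794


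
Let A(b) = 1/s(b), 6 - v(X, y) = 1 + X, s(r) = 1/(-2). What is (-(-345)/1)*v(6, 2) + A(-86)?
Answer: -347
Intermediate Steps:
s(r) = -½
v(X, y) = 5 - X (v(X, y) = 6 - (1 + X) = 6 + (-1 - X) = 5 - X)
A(b) = -2 (A(b) = 1/(-½) = -2)
(-(-345)/1)*v(6, 2) + A(-86) = (-(-345)/1)*(5 - 1*6) - 2 = (-(-345))*(5 - 6) - 2 = -23*(-15)*(-1) - 2 = 345*(-1) - 2 = -345 - 2 = -347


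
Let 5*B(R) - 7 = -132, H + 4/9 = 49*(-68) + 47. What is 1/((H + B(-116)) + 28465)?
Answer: 9/226391 ≈ 3.9754e-5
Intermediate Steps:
H = -29569/9 (H = -4/9 + (49*(-68) + 47) = -4/9 + (-3332 + 47) = -4/9 - 3285 = -29569/9 ≈ -3285.4)
B(R) = -25 (B(R) = 7/5 + (1/5)*(-132) = 7/5 - 132/5 = -25)
1/((H + B(-116)) + 28465) = 1/((-29569/9 - 25) + 28465) = 1/(-29794/9 + 28465) = 1/(226391/9) = 9/226391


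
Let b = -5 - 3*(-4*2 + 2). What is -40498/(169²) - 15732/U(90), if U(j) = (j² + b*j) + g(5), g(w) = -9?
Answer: -91597070/29389269 ≈ -3.1167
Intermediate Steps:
b = 13 (b = -5 - 3*(-8 + 2) = -5 - 3*(-6) = -5 + 18 = 13)
U(j) = -9 + j² + 13*j (U(j) = (j² + 13*j) - 9 = -9 + j² + 13*j)
-40498/(169²) - 15732/U(90) = -40498/(169²) - 15732/(-9 + 90² + 13*90) = -40498/28561 - 15732/(-9 + 8100 + 1170) = -40498*1/28561 - 15732/9261 = -40498/28561 - 15732*1/9261 = -40498/28561 - 1748/1029 = -91597070/29389269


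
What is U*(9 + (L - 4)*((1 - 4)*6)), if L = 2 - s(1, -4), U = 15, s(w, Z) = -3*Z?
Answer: 3915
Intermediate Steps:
L = -10 (L = 2 - (-3)*(-4) = 2 - 1*12 = 2 - 12 = -10)
U*(9 + (L - 4)*((1 - 4)*6)) = 15*(9 + (-10 - 4)*((1 - 4)*6)) = 15*(9 - (-42)*6) = 15*(9 - 14*(-18)) = 15*(9 + 252) = 15*261 = 3915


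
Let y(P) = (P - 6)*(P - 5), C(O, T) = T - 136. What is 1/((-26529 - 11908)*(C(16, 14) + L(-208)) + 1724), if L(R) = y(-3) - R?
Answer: -1/6071322 ≈ -1.6471e-7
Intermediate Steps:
C(O, T) = -136 + T
y(P) = (-6 + P)*(-5 + P)
L(R) = 72 - R (L(R) = (30 + (-3)**2 - 11*(-3)) - R = (30 + 9 + 33) - R = 72 - R)
1/((-26529 - 11908)*(C(16, 14) + L(-208)) + 1724) = 1/((-26529 - 11908)*((-136 + 14) + (72 - 1*(-208))) + 1724) = 1/(-38437*(-122 + (72 + 208)) + 1724) = 1/(-38437*(-122 + 280) + 1724) = 1/(-38437*158 + 1724) = 1/(-6073046 + 1724) = 1/(-6071322) = -1/6071322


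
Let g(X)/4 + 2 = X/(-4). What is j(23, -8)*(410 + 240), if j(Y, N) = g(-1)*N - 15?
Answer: 26650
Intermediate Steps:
g(X) = -8 - X (g(X) = -8 + 4*(X/(-4)) = -8 + 4*(X*(-¼)) = -8 + 4*(-X/4) = -8 - X)
j(Y, N) = -15 - 7*N (j(Y, N) = (-8 - 1*(-1))*N - 15 = (-8 + 1)*N - 15 = -7*N - 15 = -15 - 7*N)
j(23, -8)*(410 + 240) = (-15 - 7*(-8))*(410 + 240) = (-15 + 56)*650 = 41*650 = 26650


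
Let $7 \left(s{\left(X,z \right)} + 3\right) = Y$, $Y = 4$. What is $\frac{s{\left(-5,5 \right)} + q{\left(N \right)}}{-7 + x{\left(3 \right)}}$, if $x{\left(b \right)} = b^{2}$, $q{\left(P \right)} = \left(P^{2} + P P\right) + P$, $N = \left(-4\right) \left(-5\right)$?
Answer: $\frac{5723}{14} \approx 408.79$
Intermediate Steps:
$N = 20$
$s{\left(X,z \right)} = - \frac{17}{7}$ ($s{\left(X,z \right)} = -3 + \frac{1}{7} \cdot 4 = -3 + \frac{4}{7} = - \frac{17}{7}$)
$q{\left(P \right)} = P + 2 P^{2}$ ($q{\left(P \right)} = \left(P^{2} + P^{2}\right) + P = 2 P^{2} + P = P + 2 P^{2}$)
$\frac{s{\left(-5,5 \right)} + q{\left(N \right)}}{-7 + x{\left(3 \right)}} = \frac{- \frac{17}{7} + 20 \left(1 + 2 \cdot 20\right)}{-7 + 3^{2}} = \frac{- \frac{17}{7} + 20 \left(1 + 40\right)}{-7 + 9} = \frac{- \frac{17}{7} + 20 \cdot 41}{2} = \frac{- \frac{17}{7} + 820}{2} = \frac{1}{2} \cdot \frac{5723}{7} = \frac{5723}{14}$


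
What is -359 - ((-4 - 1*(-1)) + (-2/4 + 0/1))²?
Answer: -1485/4 ≈ -371.25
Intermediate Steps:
-359 - ((-4 - 1*(-1)) + (-2/4 + 0/1))² = -359 - ((-4 + 1) + (-2*¼ + 0*1))² = -359 - (-3 + (-½ + 0))² = -359 - (-3 - ½)² = -359 - (-7/2)² = -359 - 1*49/4 = -359 - 49/4 = -1485/4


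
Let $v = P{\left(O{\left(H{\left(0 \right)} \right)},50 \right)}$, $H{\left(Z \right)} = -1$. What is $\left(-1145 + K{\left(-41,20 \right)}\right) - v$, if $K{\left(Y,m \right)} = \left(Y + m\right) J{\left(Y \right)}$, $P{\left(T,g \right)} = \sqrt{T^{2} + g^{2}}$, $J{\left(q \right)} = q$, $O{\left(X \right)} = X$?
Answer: $-284 - \sqrt{2501} \approx -334.01$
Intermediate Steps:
$K{\left(Y,m \right)} = Y \left(Y + m\right)$ ($K{\left(Y,m \right)} = \left(Y + m\right) Y = Y \left(Y + m\right)$)
$v = \sqrt{2501}$ ($v = \sqrt{\left(-1\right)^{2} + 50^{2}} = \sqrt{1 + 2500} = \sqrt{2501} \approx 50.01$)
$\left(-1145 + K{\left(-41,20 \right)}\right) - v = \left(-1145 - 41 \left(-41 + 20\right)\right) - \sqrt{2501} = \left(-1145 - -861\right) - \sqrt{2501} = \left(-1145 + 861\right) - \sqrt{2501} = -284 - \sqrt{2501}$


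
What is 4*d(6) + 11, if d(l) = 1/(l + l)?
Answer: 34/3 ≈ 11.333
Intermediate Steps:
d(l) = 1/(2*l)
4*d(6) + 11 = 4*((½)/6) + 11 = 4*((½)*(⅙)) + 11 = 4*(1/12) + 11 = ⅓ + 11 = 34/3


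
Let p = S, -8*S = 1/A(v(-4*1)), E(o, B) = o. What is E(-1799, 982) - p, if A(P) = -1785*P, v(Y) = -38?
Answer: -976209359/542640 ≈ -1799.0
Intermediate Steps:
S = -1/542640 (S = -1/(8*((-1785*(-38)))) = -⅛/67830 = -⅛*1/67830 = -1/542640 ≈ -1.8428e-6)
p = -1/542640 ≈ -1.8428e-6
E(-1799, 982) - p = -1799 - 1*(-1/542640) = -1799 + 1/542640 = -976209359/542640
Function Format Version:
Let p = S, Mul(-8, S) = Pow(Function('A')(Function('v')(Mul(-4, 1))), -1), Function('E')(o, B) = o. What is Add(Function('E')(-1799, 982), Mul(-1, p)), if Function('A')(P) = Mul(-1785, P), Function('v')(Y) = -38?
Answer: Rational(-976209359, 542640) ≈ -1799.0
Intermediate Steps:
S = Rational(-1, 542640) (S = Mul(Rational(-1, 8), Pow(Mul(-1785, -38), -1)) = Mul(Rational(-1, 8), Pow(67830, -1)) = Mul(Rational(-1, 8), Rational(1, 67830)) = Rational(-1, 542640) ≈ -1.8428e-6)
p = Rational(-1, 542640) ≈ -1.8428e-6
Add(Function('E')(-1799, 982), Mul(-1, p)) = Add(-1799, Mul(-1, Rational(-1, 542640))) = Add(-1799, Rational(1, 542640)) = Rational(-976209359, 542640)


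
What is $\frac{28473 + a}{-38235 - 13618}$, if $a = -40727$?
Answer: $\frac{12254}{51853} \approx 0.23632$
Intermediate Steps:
$\frac{28473 + a}{-38235 - 13618} = \frac{28473 - 40727}{-38235 - 13618} = - \frac{12254}{-51853} = \left(-12254\right) \left(- \frac{1}{51853}\right) = \frac{12254}{51853}$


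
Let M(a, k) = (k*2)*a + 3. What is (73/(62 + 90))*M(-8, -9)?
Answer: 10731/152 ≈ 70.599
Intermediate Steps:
M(a, k) = 3 + 2*a*k (M(a, k) = (2*k)*a + 3 = 2*a*k + 3 = 3 + 2*a*k)
(73/(62 + 90))*M(-8, -9) = (73/(62 + 90))*(3 + 2*(-8)*(-9)) = (73/152)*(3 + 144) = ((1/152)*73)*147 = (73/152)*147 = 10731/152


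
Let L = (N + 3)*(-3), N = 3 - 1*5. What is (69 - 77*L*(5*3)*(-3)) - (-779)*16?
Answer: 2138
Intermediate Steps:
N = -2 (N = 3 - 5 = -2)
L = -3 (L = (-2 + 3)*(-3) = 1*(-3) = -3)
(69 - 77*L*(5*3)*(-3)) - (-779)*16 = (69 - (-231)*(5*3)*(-3)) - (-779)*16 = (69 - (-231)*15*(-3)) - 1*(-12464) = (69 - (-231)*(-45)) + 12464 = (69 - 77*135) + 12464 = (69 - 10395) + 12464 = -10326 + 12464 = 2138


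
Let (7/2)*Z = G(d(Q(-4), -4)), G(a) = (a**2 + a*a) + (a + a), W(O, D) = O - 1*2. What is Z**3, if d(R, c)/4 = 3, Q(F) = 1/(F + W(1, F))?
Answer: 242970624/343 ≈ 7.0837e+5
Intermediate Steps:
W(O, D) = -2 + O (W(O, D) = O - 2 = -2 + O)
Q(F) = 1/(-1 + F) (Q(F) = 1/(F + (-2 + 1)) = 1/(F - 1) = 1/(-1 + F))
d(R, c) = 12 (d(R, c) = 4*3 = 12)
G(a) = 2*a + 2*a**2 (G(a) = (a**2 + a**2) + 2*a = 2*a**2 + 2*a = 2*a + 2*a**2)
Z = 624/7 (Z = 2*(2*12*(1 + 12))/7 = 2*(2*12*13)/7 = (2/7)*312 = 624/7 ≈ 89.143)
Z**3 = (624/7)**3 = 242970624/343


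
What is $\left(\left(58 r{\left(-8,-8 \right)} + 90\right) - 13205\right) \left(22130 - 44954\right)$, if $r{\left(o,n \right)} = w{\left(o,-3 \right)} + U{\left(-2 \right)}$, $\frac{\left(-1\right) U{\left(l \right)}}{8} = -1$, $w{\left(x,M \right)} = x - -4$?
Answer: $294041592$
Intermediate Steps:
$w{\left(x,M \right)} = 4 + x$ ($w{\left(x,M \right)} = x + 4 = 4 + x$)
$U{\left(l \right)} = 8$ ($U{\left(l \right)} = \left(-8\right) \left(-1\right) = 8$)
$r{\left(o,n \right)} = 12 + o$ ($r{\left(o,n \right)} = \left(4 + o\right) + 8 = 12 + o$)
$\left(\left(58 r{\left(-8,-8 \right)} + 90\right) - 13205\right) \left(22130 - 44954\right) = \left(\left(58 \left(12 - 8\right) + 90\right) - 13205\right) \left(22130 - 44954\right) = \left(\left(58 \cdot 4 + 90\right) - 13205\right) \left(-22824\right) = \left(\left(232 + 90\right) - 13205\right) \left(-22824\right) = \left(322 - 13205\right) \left(-22824\right) = \left(-12883\right) \left(-22824\right) = 294041592$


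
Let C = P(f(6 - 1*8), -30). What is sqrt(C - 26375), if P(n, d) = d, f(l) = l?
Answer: I*sqrt(26405) ≈ 162.5*I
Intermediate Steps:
C = -30
sqrt(C - 26375) = sqrt(-30 - 26375) = sqrt(-26405) = I*sqrt(26405)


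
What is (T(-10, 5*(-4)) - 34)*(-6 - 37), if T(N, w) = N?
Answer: 1892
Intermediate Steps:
(T(-10, 5*(-4)) - 34)*(-6 - 37) = (-10 - 34)*(-6 - 37) = -44*(-43) = 1892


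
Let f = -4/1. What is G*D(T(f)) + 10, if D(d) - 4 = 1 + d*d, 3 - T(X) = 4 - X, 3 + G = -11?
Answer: -410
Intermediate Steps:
G = -14 (G = -3 - 11 = -14)
f = -4 (f = -4*1 = -4)
T(X) = -1 + X (T(X) = 3 - (4 - X) = 3 + (-4 + X) = -1 + X)
D(d) = 5 + d**2 (D(d) = 4 + (1 + d*d) = 4 + (1 + d**2) = 5 + d**2)
G*D(T(f)) + 10 = -14*(5 + (-1 - 4)**2) + 10 = -14*(5 + (-5)**2) + 10 = -14*(5 + 25) + 10 = -14*30 + 10 = -420 + 10 = -410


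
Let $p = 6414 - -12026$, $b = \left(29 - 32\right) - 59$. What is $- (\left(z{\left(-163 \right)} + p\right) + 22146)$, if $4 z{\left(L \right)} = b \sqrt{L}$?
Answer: $-40586 + \frac{31 i \sqrt{163}}{2} \approx -40586.0 + 197.89 i$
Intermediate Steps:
$b = -62$ ($b = -3 - 59 = -62$)
$z{\left(L \right)} = - \frac{31 \sqrt{L}}{2}$ ($z{\left(L \right)} = \frac{\left(-62\right) \sqrt{L}}{4} = - \frac{31 \sqrt{L}}{2}$)
$p = 18440$ ($p = 6414 + 12026 = 18440$)
$- (\left(z{\left(-163 \right)} + p\right) + 22146) = - (\left(- \frac{31 \sqrt{-163}}{2} + 18440\right) + 22146) = - (\left(- \frac{31 i \sqrt{163}}{2} + 18440\right) + 22146) = - (\left(18440 - \frac{31 i \sqrt{163}}{2}\right) + 22146) = - (40586 - \frac{31 i \sqrt{163}}{2}) = -40586 + \frac{31 i \sqrt{163}}{2}$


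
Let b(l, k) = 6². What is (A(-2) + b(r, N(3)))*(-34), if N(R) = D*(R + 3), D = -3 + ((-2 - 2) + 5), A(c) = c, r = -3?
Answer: -1156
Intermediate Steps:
D = -2 (D = -3 + (-4 + 5) = -3 + 1 = -2)
N(R) = -6 - 2*R (N(R) = -2*(R + 3) = -2*(3 + R) = -6 - 2*R)
b(l, k) = 36
(A(-2) + b(r, N(3)))*(-34) = (-2 + 36)*(-34) = 34*(-34) = -1156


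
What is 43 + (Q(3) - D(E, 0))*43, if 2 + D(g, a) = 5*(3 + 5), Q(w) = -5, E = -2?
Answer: -1806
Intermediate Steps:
D(g, a) = 38 (D(g, a) = -2 + 5*(3 + 5) = -2 + 5*8 = -2 + 40 = 38)
43 + (Q(3) - D(E, 0))*43 = 43 + (-5 - 1*38)*43 = 43 + (-5 - 38)*43 = 43 - 43*43 = 43 - 1849 = -1806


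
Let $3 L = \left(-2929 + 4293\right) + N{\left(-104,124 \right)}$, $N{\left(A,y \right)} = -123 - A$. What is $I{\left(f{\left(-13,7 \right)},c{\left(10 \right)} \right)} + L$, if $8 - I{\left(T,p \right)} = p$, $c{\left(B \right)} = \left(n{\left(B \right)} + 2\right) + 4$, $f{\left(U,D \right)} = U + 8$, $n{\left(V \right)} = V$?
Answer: $\frac{1321}{3} \approx 440.33$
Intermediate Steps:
$f{\left(U,D \right)} = 8 + U$
$c{\left(B \right)} = 6 + B$ ($c{\left(B \right)} = \left(B + 2\right) + 4 = \left(2 + B\right) + 4 = 6 + B$)
$I{\left(T,p \right)} = 8 - p$
$L = \frac{1345}{3}$ ($L = \frac{\left(-2929 + 4293\right) - 19}{3} = \frac{1364 + \left(-123 + 104\right)}{3} = \frac{1364 - 19}{3} = \frac{1}{3} \cdot 1345 = \frac{1345}{3} \approx 448.33$)
$I{\left(f{\left(-13,7 \right)},c{\left(10 \right)} \right)} + L = \left(8 - \left(6 + 10\right)\right) + \frac{1345}{3} = \left(8 - 16\right) + \frac{1345}{3} = -8 + \frac{1345}{3} = \frac{1321}{3}$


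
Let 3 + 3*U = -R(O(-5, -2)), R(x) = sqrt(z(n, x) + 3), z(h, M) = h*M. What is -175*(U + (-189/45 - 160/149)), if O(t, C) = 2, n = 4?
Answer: 163590/149 + 175*sqrt(11)/3 ≈ 1291.4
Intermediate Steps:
z(h, M) = M*h
R(x) = sqrt(3 + 4*x) (R(x) = sqrt(x*4 + 3) = sqrt(4*x + 3) = sqrt(3 + 4*x))
U = -1 - sqrt(11)/3 (U = -1 + (-sqrt(3 + 4*2))/3 = -1 + (-sqrt(3 + 8))/3 = -1 + (-sqrt(11))/3 = -1 - sqrt(11)/3 ≈ -2.1055)
-175*(U + (-189/45 - 160/149)) = -175*((-1 - sqrt(11)/3) + (-189/45 - 160/149)) = -175*((-1 - sqrt(11)/3) + (-189*1/45 - 160*1/149)) = -175*((-1 - sqrt(11)/3) + (-21/5 - 160/149)) = -175*((-1 - sqrt(11)/3) - 3929/745) = -175*(-4674/745 - sqrt(11)/3) = 163590/149 + 175*sqrt(11)/3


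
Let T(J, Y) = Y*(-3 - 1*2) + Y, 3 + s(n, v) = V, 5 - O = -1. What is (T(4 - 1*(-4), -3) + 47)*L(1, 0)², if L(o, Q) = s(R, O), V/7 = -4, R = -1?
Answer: 56699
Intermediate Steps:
O = 6 (O = 5 - 1*(-1) = 5 + 1 = 6)
V = -28 (V = 7*(-4) = -28)
s(n, v) = -31 (s(n, v) = -3 - 28 = -31)
T(J, Y) = -4*Y (T(J, Y) = Y*(-3 - 2) + Y = Y*(-5) + Y = -5*Y + Y = -4*Y)
L(o, Q) = -31
(T(4 - 1*(-4), -3) + 47)*L(1, 0)² = (-4*(-3) + 47)*(-31)² = (12 + 47)*961 = 59*961 = 56699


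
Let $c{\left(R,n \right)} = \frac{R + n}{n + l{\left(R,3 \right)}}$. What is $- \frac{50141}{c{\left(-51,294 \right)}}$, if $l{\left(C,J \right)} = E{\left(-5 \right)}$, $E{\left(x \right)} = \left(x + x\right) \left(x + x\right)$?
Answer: $- \frac{19755554}{243} \approx -81299.0$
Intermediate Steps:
$E{\left(x \right)} = 4 x^{2}$ ($E{\left(x \right)} = 2 x 2 x = 4 x^{2}$)
$l{\left(C,J \right)} = 100$ ($l{\left(C,J \right)} = 4 \left(-5\right)^{2} = 4 \cdot 25 = 100$)
$c{\left(R,n \right)} = \frac{R + n}{100 + n}$ ($c{\left(R,n \right)} = \frac{R + n}{n + 100} = \frac{R + n}{100 + n}$)
$- \frac{50141}{c{\left(-51,294 \right)}} = - \frac{50141}{\frac{1}{100 + 294} \left(-51 + 294\right)} = - \frac{50141}{\frac{1}{394} \cdot 243} = - \frac{50141}{\frac{243}{394}} = \left(-50141\right) \frac{394}{243} = - \frac{19755554}{243}$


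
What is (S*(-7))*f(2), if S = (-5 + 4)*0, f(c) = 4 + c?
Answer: 0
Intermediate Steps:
S = 0 (S = -1*0 = 0)
(S*(-7))*f(2) = (0*(-7))*(4 + 2) = 0*6 = 0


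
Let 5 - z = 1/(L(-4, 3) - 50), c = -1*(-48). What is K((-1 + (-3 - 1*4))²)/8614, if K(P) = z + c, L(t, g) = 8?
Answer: 2227/361788 ≈ 0.0061555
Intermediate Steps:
c = 48
z = 211/42 (z = 5 - 1/(8 - 50) = 5 - 1/(-42) = 5 - 1*(-1/42) = 5 + 1/42 = 211/42 ≈ 5.0238)
K(P) = 2227/42 (K(P) = 211/42 + 48 = 2227/42)
K((-1 + (-3 - 1*4))²)/8614 = (2227/42)/8614 = (2227/42)*(1/8614) = 2227/361788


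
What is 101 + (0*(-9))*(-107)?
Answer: 101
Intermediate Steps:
101 + (0*(-9))*(-107) = 101 + 0*(-107) = 101 + 0 = 101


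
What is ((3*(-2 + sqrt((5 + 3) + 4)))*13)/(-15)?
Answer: 26/5 - 26*sqrt(3)/5 ≈ -3.8067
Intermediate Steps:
((3*(-2 + sqrt((5 + 3) + 4)))*13)/(-15) = ((3*(-2 + sqrt(8 + 4)))*13)*(-1/15) = ((3*(-2 + sqrt(12)))*13)*(-1/15) = ((3*(-2 + 2*sqrt(3)))*13)*(-1/15) = ((-6 + 6*sqrt(3))*13)*(-1/15) = (-78 + 78*sqrt(3))*(-1/15) = 26/5 - 26*sqrt(3)/5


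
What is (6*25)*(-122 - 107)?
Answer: -34350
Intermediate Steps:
(6*25)*(-122 - 107) = 150*(-229) = -34350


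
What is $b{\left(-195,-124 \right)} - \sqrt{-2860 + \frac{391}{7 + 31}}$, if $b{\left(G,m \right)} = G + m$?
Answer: $-319 - \frac{i \sqrt{4114982}}{38} \approx -319.0 - 53.383 i$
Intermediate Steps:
$b{\left(-195,-124 \right)} - \sqrt{-2860 + \frac{391}{7 + 31}} = \left(-195 - 124\right) - \sqrt{-2860 + \frac{391}{7 + 31}} = -319 - \sqrt{-2860 + \frac{391}{38}} = -319 - \sqrt{- \frac{108289}{38}} = -319 - \frac{i \sqrt{4114982}}{38}$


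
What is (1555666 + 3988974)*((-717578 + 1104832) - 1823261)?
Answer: -7962141852480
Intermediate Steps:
(1555666 + 3988974)*((-717578 + 1104832) - 1823261) = 5544640*(387254 - 1823261) = 5544640*(-1436007) = -7962141852480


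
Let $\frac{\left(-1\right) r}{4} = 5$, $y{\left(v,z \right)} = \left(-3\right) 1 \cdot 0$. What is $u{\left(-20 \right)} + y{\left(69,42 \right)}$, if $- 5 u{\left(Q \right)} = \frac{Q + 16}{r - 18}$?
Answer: $- \frac{2}{95} \approx -0.021053$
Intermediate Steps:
$y{\left(v,z \right)} = 0$ ($y{\left(v,z \right)} = \left(-3\right) 0 = 0$)
$r = -20$ ($r = \left(-4\right) 5 = -20$)
$u{\left(Q \right)} = \frac{8}{95} + \frac{Q}{190}$ ($u{\left(Q \right)} = - \frac{\left(Q + 16\right) \frac{1}{-20 - 18}}{5} = - \frac{\left(16 + Q\right) \frac{1}{-38}}{5} = - \frac{\left(16 + Q\right) \left(- \frac{1}{38}\right)}{5} = - \frac{- \frac{8}{19} - \frac{Q}{38}}{5} = \frac{8}{95} + \frac{Q}{190}$)
$u{\left(-20 \right)} + y{\left(69,42 \right)} = \left(\frac{8}{95} + \frac{1}{190} \left(-20\right)\right) + 0 = \left(\frac{8}{95} - \frac{2}{19}\right) + 0 = - \frac{2}{95} + 0 = - \frac{2}{95}$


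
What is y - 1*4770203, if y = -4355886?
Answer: -9126089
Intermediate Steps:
y - 1*4770203 = -4355886 - 1*4770203 = -4355886 - 4770203 = -9126089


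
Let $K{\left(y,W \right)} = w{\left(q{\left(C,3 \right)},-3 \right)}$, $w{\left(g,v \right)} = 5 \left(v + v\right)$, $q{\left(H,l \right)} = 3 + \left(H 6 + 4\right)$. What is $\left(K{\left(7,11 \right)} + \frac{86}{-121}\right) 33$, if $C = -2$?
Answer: $- \frac{11148}{11} \approx -1013.5$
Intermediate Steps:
$q{\left(H,l \right)} = 7 + 6 H$ ($q{\left(H,l \right)} = 3 + \left(6 H + 4\right) = 3 + \left(4 + 6 H\right) = 7 + 6 H$)
$w{\left(g,v \right)} = 10 v$ ($w{\left(g,v \right)} = 5 \cdot 2 v = 10 v$)
$K{\left(y,W \right)} = -30$ ($K{\left(y,W \right)} = 10 \left(-3\right) = -30$)
$\left(K{\left(7,11 \right)} + \frac{86}{-121}\right) 33 = \left(-30 + \frac{86}{-121}\right) 33 = \left(-30 + 86 \left(- \frac{1}{121}\right)\right) 33 = \left(-30 - \frac{86}{121}\right) 33 = \left(- \frac{3716}{121}\right) 33 = - \frac{11148}{11}$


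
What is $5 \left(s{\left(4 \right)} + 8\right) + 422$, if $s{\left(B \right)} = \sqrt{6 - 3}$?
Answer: $462 + 5 \sqrt{3} \approx 470.66$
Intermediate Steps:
$s{\left(B \right)} = \sqrt{3}$
$5 \left(s{\left(4 \right)} + 8\right) + 422 = 5 \left(\sqrt{3} + 8\right) + 422 = 5 \left(8 + \sqrt{3}\right) + 422 = \left(40 + 5 \sqrt{3}\right) + 422 = 462 + 5 \sqrt{3}$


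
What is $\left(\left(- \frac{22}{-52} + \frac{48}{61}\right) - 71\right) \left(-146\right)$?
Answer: $\frac{8080151}{793} \approx 10189.0$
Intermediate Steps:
$\left(\left(- \frac{22}{-52} + \frac{48}{61}\right) - 71\right) \left(-146\right) = \left(\left(\left(-22\right) \left(- \frac{1}{52}\right) + 48 \cdot \frac{1}{61}\right) - 71\right) \left(-146\right) = \left(\left(\frac{11}{26} + \frac{48}{61}\right) - 71\right) \left(-146\right) = \left(\frac{1919}{1586} - 71\right) \left(-146\right) = \left(- \frac{110687}{1586}\right) \left(-146\right) = \frac{8080151}{793}$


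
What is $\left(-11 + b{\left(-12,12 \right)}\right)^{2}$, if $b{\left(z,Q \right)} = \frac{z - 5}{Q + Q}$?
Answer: $\frac{78961}{576} \approx 137.08$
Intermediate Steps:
$b{\left(z,Q \right)} = \frac{-5 + z}{2 Q}$
$\left(-11 + b{\left(-12,12 \right)}\right)^{2} = \left(-11 + \frac{-5 - 12}{2 \cdot 12}\right)^{2} = \left(-11 + \frac{1}{2} \cdot \frac{1}{12} \left(-17\right)\right)^{2} = \left(-11 - \frac{17}{24}\right)^{2} = \left(- \frac{281}{24}\right)^{2} = \frac{78961}{576}$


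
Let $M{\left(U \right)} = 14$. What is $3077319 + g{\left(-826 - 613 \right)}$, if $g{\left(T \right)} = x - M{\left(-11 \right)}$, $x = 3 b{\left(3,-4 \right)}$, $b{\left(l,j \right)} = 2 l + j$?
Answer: $3077311$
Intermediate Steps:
$b{\left(l,j \right)} = j + 2 l$
$x = 6$ ($x = 3 \left(-4 + 2 \cdot 3\right) = 3 \left(-4 + 6\right) = 3 \cdot 2 = 6$)
$g{\left(T \right)} = -8$ ($g{\left(T \right)} = 6 - 14 = -8$)
$3077319 + g{\left(-826 - 613 \right)} = 3077319 - 8 = 3077311$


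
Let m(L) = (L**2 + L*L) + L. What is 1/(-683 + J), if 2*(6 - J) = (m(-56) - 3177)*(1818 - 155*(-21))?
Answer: -2/15418201 ≈ -1.2972e-7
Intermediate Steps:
m(L) = L + 2*L**2 (m(L) = (L**2 + L**2) + L = 2*L**2 + L = L + 2*L**2)
J = -15416835/2 (J = 6 - (-56*(1 + 2*(-56)) - 3177)*(1818 - 155*(-21))/2 = 6 - (-56*(1 - 112) - 3177)*(1818 + 3255)/2 = 6 - (-56*(-111) - 3177)*5073/2 = 6 - (6216 - 3177)*5073/2 = 6 - 3039*5073/2 = 6 - 1/2*15416847 = 6 - 15416847/2 = -15416835/2 ≈ -7.7084e+6)
1/(-683 + J) = 1/(-683 - 15416835/2) = 1/(-15418201/2) = -2/15418201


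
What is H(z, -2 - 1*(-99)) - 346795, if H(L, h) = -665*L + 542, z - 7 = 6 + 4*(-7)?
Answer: -336278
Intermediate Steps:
z = -15 (z = 7 + (6 + 4*(-7)) = 7 + (6 - 28) = 7 - 22 = -15)
H(L, h) = 542 - 665*L
H(z, -2 - 1*(-99)) - 346795 = (542 - 665*(-15)) - 346795 = (542 + 9975) - 346795 = 10517 - 346795 = -336278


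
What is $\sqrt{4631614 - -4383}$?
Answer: $\sqrt{4635997} \approx 2153.1$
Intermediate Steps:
$\sqrt{4631614 - -4383} = \sqrt{4631614 + \left(-1811727 + 1816110\right)} = \sqrt{4631614 + 4383} = \sqrt{4635997}$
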